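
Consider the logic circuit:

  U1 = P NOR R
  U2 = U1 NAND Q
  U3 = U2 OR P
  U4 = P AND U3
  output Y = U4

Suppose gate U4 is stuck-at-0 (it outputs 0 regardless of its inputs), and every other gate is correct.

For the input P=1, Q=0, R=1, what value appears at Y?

Propagate with U4 forced: U1=0, U2=1, U3=1, U4=0 [stuck-at-0].
So Y = 0. (Without the fault it would be 1.)

0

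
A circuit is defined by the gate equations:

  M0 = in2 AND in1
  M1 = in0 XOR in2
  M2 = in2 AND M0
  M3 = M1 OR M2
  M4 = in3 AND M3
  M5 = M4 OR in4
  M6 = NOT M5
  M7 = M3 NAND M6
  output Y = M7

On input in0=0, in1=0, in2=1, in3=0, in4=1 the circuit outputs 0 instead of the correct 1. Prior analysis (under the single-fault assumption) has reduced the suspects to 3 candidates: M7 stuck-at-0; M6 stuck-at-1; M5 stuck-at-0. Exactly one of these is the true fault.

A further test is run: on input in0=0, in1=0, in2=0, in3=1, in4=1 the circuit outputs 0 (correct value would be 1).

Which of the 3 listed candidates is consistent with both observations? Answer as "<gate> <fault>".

Evaluate each candidate on input in0=0, in1=0, in2=0, in3=1, in4=1:
  M7 stuck-at-0: M0=0, M1=0, M2=0, M3=0, M4=0, M5=1, M6=0, M7=0 [stuck-at-0] → 0 — matches
  M6 stuck-at-1: M0=0, M1=0, M2=0, M3=0, M4=0, M5=1, M6=1 [stuck-at-1], M7=1 → 1 — eliminated
  M5 stuck-at-0: M0=0, M1=0, M2=0, M3=0, M4=0, M5=0 [stuck-at-0], M6=1, M7=1 → 1 — eliminated
Only M7 stuck-at-0 reproduces the observed 0.

M7 stuck-at-0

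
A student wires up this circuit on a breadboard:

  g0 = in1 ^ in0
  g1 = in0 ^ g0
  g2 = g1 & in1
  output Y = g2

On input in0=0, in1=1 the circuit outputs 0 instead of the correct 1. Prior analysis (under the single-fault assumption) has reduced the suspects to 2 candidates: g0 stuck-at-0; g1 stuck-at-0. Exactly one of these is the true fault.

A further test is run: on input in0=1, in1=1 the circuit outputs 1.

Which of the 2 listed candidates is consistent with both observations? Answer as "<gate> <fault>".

g0 stuck-at-0

Evaluate each candidate on input in0=1, in1=1:
  g0 stuck-at-0: g0=0 [stuck-at-0], g1=1, g2=1 → 1 — matches
  g1 stuck-at-0: g0=0, g1=0 [stuck-at-0], g2=0 → 0 — eliminated
Only g0 stuck-at-0 reproduces the observed 1.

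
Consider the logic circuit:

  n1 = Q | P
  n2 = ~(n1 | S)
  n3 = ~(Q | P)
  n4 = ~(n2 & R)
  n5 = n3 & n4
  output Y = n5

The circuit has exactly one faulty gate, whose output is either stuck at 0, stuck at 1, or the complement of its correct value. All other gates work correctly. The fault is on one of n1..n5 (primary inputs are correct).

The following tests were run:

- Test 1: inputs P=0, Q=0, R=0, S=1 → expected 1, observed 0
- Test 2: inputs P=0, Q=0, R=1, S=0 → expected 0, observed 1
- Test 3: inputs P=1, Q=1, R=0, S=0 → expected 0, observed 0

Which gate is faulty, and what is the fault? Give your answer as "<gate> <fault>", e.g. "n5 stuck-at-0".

Fault-free values for test 1 (P=0, Q=0, R=0, S=1): n1=0, n2=0, n3=1, n4=1, n5=1, giving Y=1. Observed 0.
Test 1: faults giving observed 0 are {n3 stuck-at-0, n3 inverted output, n4 stuck-at-0, n4 inverted output, n5 stuck-at-0, n5 inverted output}.
Test 2 (P=0, Q=0, R=1, S=0): fault-free n1=0, n2=1, n3=1, n4=0, n5=0 → 0; observed 1. Eliminates n3 stuck-at-0, n3 inverted output, n4 stuck-at-0, n5 stuck-at-0.
Test 3 (P=1, Q=1, R=0, S=0): fault-free n1=1, n2=0, n3=0, n4=1, n5=0 → 0; observed 0. Eliminates n5 inverted output.
Only n4 inverted output is consistent with every test.

n4 inverted output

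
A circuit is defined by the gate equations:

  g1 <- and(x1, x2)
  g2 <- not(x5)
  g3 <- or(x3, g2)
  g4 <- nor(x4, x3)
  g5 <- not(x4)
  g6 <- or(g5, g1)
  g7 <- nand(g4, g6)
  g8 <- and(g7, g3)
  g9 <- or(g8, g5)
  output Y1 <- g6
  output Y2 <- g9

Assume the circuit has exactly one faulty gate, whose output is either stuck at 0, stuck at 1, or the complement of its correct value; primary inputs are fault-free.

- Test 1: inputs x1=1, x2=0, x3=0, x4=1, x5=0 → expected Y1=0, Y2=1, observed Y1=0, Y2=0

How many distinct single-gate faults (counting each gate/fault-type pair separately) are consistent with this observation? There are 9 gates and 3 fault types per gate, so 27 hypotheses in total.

10

Fault-free: g1=0, g2=1, g3=1, g4=0, g5=0, g6=0, g7=1, g8=1, g9=1 → Y1=0, Y2=1. Observed Y1=0, Y2=0.
  g1: none of the 3 fault types match ✗
  g2: stuck-at-0, inverted output ✓; others ✗
  g3: stuck-at-0, inverted output ✓; others ✗
  g4: none of the 3 fault types match ✗
  g5: none of the 3 fault types match ✗
  g6: none of the 3 fault types match ✗
  g7: stuck-at-0, inverted output ✓; others ✗
  g8: stuck-at-0, inverted output ✓; others ✗
  g9: stuck-at-0, inverted output ✓; others ✗
Consistent faults: {g2 stuck-at-0, g2 inverted output, g3 stuck-at-0, g3 inverted output, g7 stuck-at-0, g7 inverted output, g8 stuck-at-0, g8 inverted output, g9 stuck-at-0, g9 inverted output} — 10 in all.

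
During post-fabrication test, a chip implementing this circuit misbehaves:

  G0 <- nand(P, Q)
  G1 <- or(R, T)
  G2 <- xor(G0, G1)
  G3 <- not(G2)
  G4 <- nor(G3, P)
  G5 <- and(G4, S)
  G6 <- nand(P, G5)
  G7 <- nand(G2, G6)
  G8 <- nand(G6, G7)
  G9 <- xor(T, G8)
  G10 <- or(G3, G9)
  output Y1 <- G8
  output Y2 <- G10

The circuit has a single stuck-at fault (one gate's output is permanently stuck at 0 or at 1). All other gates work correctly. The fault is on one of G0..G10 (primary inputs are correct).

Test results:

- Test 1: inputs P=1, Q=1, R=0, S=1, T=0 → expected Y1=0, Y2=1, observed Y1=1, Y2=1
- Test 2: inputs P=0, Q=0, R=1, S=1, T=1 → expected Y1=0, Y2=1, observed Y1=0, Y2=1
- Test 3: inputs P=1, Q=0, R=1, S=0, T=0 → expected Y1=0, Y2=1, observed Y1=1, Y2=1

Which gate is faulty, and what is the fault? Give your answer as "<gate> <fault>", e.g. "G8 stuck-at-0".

G5 stuck-at-1

Fault-free values for test 1 (P=1, Q=1, R=0, S=1, T=0): G0=0, G1=0, G2=0, G3=1, G4=0, G5=0, G6=1, G7=1, G8=0, G9=0, G10=1, giving Y1=0, Y2=1. Observed Y1=1, Y2=1.
Test 1: faults giving observed Y1=1, Y2=1 are {G0 stuck-at-1, G1 stuck-at-1, G2 stuck-at-1, G4 stuck-at-1, G5 stuck-at-1, G6 stuck-at-0, G7 stuck-at-0, G8 stuck-at-1}.
Test 2 (P=0, Q=0, R=1, S=1, T=1): fault-free G0=1, G1=1, G2=0, G3=1, G4=0, G5=0, G6=1, G7=1, G8=0, G9=1, G10=1 → Y1=0, Y2=1; observed Y1=0, Y2=1. Eliminates G2 stuck-at-1, G6 stuck-at-0, G7 stuck-at-0, G8 stuck-at-1.
Test 3 (P=1, Q=0, R=1, S=0, T=0): fault-free G0=1, G1=1, G2=0, G3=1, G4=0, G5=0, G6=1, G7=1, G8=0, G9=0, G10=1 → Y1=0, Y2=1; observed Y1=1, Y2=1. Eliminates G0 stuck-at-1, G1 stuck-at-1, G4 stuck-at-1.
Only G5 stuck-at-1 is consistent with every test.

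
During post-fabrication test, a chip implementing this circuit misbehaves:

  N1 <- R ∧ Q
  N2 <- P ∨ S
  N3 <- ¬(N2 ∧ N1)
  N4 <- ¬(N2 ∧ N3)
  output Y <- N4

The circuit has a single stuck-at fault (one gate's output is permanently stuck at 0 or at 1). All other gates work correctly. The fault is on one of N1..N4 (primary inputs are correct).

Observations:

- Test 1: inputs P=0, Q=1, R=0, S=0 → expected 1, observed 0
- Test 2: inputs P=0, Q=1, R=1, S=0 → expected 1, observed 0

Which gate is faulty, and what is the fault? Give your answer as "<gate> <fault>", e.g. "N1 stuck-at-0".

Fault-free values for test 1 (P=0, Q=1, R=0, S=0): N1=0, N2=0, N3=1, N4=1, giving Y=1. Observed 0.
Test 1: faults giving observed 0 are {N2 stuck-at-1, N4 stuck-at-0}.
Test 2 (P=0, Q=1, R=1, S=0): fault-free N1=1, N2=0, N3=1, N4=1 → 1; observed 0. Eliminates N2 stuck-at-1.
Only N4 stuck-at-0 is consistent with every test.

N4 stuck-at-0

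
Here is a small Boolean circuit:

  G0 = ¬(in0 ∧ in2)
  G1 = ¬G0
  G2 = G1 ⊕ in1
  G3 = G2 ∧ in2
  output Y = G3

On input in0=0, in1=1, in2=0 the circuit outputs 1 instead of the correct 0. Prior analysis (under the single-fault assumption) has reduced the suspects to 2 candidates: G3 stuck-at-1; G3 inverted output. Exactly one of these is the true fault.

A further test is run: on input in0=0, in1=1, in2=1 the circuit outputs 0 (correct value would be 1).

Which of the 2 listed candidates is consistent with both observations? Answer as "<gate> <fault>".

Evaluate each candidate on input in0=0, in1=1, in2=1:
  G3 stuck-at-1: G0=1, G1=0, G2=1, G3=1 [stuck-at-1] → 1 — eliminated
  G3 inverted output: G0=1, G1=0, G2=1, G3=0 [inverted output] → 0 — matches
Only G3 inverted output reproduces the observed 0.

G3 inverted output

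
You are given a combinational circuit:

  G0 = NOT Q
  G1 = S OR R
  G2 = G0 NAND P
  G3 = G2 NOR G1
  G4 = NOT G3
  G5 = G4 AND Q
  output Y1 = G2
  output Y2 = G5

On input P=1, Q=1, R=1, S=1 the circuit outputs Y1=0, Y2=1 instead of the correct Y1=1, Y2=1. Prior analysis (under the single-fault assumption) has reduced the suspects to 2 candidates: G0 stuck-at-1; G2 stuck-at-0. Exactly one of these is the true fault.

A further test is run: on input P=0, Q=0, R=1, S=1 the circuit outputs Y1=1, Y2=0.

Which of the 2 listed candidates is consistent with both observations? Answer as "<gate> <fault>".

Evaluate each candidate on input P=0, Q=0, R=1, S=1:
  G0 stuck-at-1: G0=1 [stuck-at-1], G1=1, G2=1, G3=0, G4=1, G5=0 → Y1=1, Y2=0 — matches
  G2 stuck-at-0: G0=1, G1=1, G2=0 [stuck-at-0], G3=0, G4=1, G5=0 → Y1=0, Y2=0 — eliminated
Only G0 stuck-at-1 reproduces the observed Y1=1, Y2=0.

G0 stuck-at-1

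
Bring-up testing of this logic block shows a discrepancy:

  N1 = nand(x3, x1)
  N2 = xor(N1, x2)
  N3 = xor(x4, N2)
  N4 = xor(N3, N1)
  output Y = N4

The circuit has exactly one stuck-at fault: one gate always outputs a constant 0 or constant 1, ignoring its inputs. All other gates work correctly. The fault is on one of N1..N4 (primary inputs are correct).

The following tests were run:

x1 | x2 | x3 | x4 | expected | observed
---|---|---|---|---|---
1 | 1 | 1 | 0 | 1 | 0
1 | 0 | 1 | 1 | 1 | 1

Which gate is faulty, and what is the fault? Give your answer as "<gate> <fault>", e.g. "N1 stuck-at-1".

Fault-free values for test 1 (x1=1, x2=1, x3=1, x4=0): N1=0, N2=1, N3=1, N4=1, giving Y=1. Observed 0.
Test 1: faults giving observed 0 are {N2 stuck-at-0, N3 stuck-at-0, N4 stuck-at-0}.
Test 2 (x1=1, x2=0, x3=1, x4=1): fault-free N1=0, N2=0, N3=1, N4=1 → 1; observed 1. Eliminates N3 stuck-at-0, N4 stuck-at-0.
Only N2 stuck-at-0 is consistent with every test.

N2 stuck-at-0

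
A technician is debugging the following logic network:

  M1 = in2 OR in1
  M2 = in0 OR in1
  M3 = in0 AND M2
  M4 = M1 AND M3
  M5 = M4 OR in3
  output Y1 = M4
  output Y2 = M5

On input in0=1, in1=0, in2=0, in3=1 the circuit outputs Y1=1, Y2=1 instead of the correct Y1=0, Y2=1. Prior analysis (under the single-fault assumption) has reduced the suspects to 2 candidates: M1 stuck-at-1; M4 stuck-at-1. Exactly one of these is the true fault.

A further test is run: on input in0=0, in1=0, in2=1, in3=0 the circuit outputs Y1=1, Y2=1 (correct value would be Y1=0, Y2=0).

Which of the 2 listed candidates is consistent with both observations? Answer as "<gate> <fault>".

M4 stuck-at-1

Evaluate each candidate on input in0=0, in1=0, in2=1, in3=0:
  M1 stuck-at-1: M1=1 [stuck-at-1], M2=0, M3=0, M4=0, M5=0 → Y1=0, Y2=0 — eliminated
  M4 stuck-at-1: M1=1, M2=0, M3=0, M4=1 [stuck-at-1], M5=1 → Y1=1, Y2=1 — matches
Only M4 stuck-at-1 reproduces the observed Y1=1, Y2=1.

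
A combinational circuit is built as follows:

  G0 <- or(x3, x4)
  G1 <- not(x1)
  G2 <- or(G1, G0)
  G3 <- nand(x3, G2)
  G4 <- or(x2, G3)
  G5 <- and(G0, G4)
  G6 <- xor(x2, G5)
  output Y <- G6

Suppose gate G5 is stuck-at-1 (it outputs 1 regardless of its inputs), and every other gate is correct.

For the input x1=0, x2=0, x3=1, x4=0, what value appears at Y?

Propagate with G5 forced: G0=1, G1=1, G2=1, G3=0, G4=0, G5=1 [stuck-at-1], G6=1.
So Y = 1. (Without the fault it would be 0.)

1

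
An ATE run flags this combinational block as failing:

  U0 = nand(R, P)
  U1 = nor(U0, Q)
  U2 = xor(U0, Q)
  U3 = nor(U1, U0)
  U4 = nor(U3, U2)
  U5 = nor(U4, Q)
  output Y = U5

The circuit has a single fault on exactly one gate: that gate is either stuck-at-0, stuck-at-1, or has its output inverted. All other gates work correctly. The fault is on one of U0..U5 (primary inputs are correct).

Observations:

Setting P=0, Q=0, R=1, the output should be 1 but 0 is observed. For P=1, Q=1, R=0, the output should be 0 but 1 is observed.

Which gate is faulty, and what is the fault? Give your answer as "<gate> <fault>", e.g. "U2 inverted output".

Fault-free values for test 1 (P=0, Q=0, R=1): U0=1, U1=0, U2=1, U3=0, U4=0, U5=1, giving Y=1. Observed 0.
Test 1: faults giving observed 0 are {U0 stuck-at-0, U0 inverted output, U2 stuck-at-0, U2 inverted output, U4 stuck-at-1, U4 inverted output, U5 stuck-at-0, U5 inverted output}.
Test 2 (P=1, Q=1, R=0): fault-free U0=1, U1=0, U2=0, U3=0, U4=1, U5=0 → 0; observed 1. Eliminates U0 stuck-at-0, U0 inverted output, U2 stuck-at-0, U2 inverted output, U4 stuck-at-1, U4 inverted output, U5 stuck-at-0.
Only U5 inverted output is consistent with every test.

U5 inverted output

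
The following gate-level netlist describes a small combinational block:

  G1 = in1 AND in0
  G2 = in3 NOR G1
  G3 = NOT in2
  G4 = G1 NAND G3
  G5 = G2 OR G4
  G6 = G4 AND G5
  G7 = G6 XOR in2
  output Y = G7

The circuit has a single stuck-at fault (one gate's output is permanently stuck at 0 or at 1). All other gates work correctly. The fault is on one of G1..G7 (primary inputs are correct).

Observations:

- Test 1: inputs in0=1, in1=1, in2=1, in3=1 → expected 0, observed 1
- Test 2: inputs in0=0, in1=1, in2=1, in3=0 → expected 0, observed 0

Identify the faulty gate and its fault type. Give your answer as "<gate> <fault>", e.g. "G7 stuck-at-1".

G3 stuck-at-1

Fault-free values for test 1 (in0=1, in1=1, in2=1, in3=1): G1=1, G2=0, G3=0, G4=1, G5=1, G6=1, G7=0, giving Y=0. Observed 1.
Test 1: faults giving observed 1 are {G3 stuck-at-1, G4 stuck-at-0, G5 stuck-at-0, G6 stuck-at-0, G7 stuck-at-1}.
Test 2 (in0=0, in1=1, in2=1, in3=0): fault-free G1=0, G2=1, G3=0, G4=1, G5=1, G6=1, G7=0 → 0; observed 0. Eliminates G4 stuck-at-0, G5 stuck-at-0, G6 stuck-at-0, G7 stuck-at-1.
Only G3 stuck-at-1 is consistent with every test.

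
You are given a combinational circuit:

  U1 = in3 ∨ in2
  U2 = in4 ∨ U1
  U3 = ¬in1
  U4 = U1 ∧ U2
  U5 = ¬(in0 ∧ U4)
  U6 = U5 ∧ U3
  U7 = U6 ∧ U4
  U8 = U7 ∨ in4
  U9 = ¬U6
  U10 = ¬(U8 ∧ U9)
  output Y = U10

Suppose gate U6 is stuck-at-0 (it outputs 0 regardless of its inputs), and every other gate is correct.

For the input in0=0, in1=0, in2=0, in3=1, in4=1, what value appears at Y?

0

Propagate with U6 forced: U1=1, U2=1, U3=1, U4=1, U5=1, U6=0 [stuck-at-0], U7=0, U8=1, U9=1, U10=0.
So Y = 0. (Without the fault it would be 1.)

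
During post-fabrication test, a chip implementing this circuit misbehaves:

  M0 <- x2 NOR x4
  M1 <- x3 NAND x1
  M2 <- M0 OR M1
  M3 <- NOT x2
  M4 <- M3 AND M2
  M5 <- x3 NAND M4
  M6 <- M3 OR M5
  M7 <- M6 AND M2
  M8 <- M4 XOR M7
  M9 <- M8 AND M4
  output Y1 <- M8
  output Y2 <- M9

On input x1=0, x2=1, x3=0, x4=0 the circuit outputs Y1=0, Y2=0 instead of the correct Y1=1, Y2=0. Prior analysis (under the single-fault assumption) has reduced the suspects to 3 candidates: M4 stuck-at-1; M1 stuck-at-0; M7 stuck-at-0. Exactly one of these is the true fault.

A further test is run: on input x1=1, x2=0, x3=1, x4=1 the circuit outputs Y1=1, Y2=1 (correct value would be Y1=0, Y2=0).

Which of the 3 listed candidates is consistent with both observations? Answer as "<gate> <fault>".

M4 stuck-at-1

Evaluate each candidate on input x1=1, x2=0, x3=1, x4=1:
  M4 stuck-at-1: M0=0, M1=0, M2=0, M3=1, M4=1 [stuck-at-1], M5=0, M6=1, M7=0, M8=1, M9=1 → Y1=1, Y2=1 — matches
  M1 stuck-at-0: M0=0, M1=0 [stuck-at-0], M2=0, M3=1, M4=0, M5=1, M6=1, M7=0, M8=0, M9=0 → Y1=0, Y2=0 — eliminated
  M7 stuck-at-0: M0=0, M1=0, M2=0, M3=1, M4=0, M5=1, M6=1, M7=0 [stuck-at-0], M8=0, M9=0 → Y1=0, Y2=0 — eliminated
Only M4 stuck-at-1 reproduces the observed Y1=1, Y2=1.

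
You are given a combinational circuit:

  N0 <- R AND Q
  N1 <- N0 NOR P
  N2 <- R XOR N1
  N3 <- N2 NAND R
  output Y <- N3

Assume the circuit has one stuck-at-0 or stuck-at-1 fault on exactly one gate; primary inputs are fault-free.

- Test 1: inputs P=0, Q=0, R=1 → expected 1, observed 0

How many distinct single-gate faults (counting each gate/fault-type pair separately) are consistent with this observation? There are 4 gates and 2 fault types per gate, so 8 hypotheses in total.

4

Fault-free: N0=0, N1=1, N2=0, N3=1 → 1. Observed 0.
  N0 stuck-at-0: output 1 ✗
  N0 stuck-at-1: output 0 ✓
  N1 stuck-at-0: output 0 ✓
  N1 stuck-at-1: output 1 ✗
  N2 stuck-at-0: output 1 ✗
  N2 stuck-at-1: output 0 ✓
  N3 stuck-at-0: output 0 ✓
  N3 stuck-at-1: output 1 ✗
Consistent faults: {N0 stuck-at-1, N1 stuck-at-0, N2 stuck-at-1, N3 stuck-at-0} — 4 in all.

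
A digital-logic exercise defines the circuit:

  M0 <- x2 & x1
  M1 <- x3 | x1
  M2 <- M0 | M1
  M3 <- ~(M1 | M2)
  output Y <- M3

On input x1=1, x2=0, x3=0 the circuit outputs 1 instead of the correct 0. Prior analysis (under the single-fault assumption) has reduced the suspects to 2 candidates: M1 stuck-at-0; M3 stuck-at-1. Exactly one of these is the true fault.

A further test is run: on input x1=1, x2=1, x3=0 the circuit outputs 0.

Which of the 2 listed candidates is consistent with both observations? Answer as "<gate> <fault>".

M1 stuck-at-0

Evaluate each candidate on input x1=1, x2=1, x3=0:
  M1 stuck-at-0: M0=1, M1=0 [stuck-at-0], M2=1, M3=0 → 0 — matches
  M3 stuck-at-1: M0=1, M1=1, M2=1, M3=1 [stuck-at-1] → 1 — eliminated
Only M1 stuck-at-0 reproduces the observed 0.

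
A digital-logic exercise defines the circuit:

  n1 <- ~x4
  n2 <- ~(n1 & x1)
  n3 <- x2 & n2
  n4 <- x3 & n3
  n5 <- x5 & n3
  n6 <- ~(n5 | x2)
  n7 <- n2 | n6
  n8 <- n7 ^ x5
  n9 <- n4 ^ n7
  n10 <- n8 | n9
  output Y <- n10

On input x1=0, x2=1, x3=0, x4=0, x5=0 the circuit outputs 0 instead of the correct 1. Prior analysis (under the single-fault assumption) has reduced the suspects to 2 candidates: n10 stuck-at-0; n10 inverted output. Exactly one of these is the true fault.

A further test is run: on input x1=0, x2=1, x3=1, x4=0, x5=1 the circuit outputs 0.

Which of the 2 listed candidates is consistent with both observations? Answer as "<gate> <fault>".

Evaluate each candidate on input x1=0, x2=1, x3=1, x4=0, x5=1:
  n10 stuck-at-0: n1=1, n2=1, n3=1, n4=1, n5=1, n6=0, n7=1, n8=0, n9=0, n10=0 [stuck-at-0] → 0 — matches
  n10 inverted output: n1=1, n2=1, n3=1, n4=1, n5=1, n6=0, n7=1, n8=0, n9=0, n10=1 [inverted output] → 1 — eliminated
Only n10 stuck-at-0 reproduces the observed 0.

n10 stuck-at-0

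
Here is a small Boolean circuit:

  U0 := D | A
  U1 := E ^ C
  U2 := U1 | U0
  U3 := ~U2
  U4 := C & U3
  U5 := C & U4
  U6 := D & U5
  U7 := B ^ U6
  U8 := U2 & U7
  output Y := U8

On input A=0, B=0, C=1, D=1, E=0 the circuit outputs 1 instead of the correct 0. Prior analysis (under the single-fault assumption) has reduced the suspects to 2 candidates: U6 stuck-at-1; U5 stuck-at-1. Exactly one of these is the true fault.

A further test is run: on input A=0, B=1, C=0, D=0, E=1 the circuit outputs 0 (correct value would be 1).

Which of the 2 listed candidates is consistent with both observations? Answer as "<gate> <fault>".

Evaluate each candidate on input A=0, B=1, C=0, D=0, E=1:
  U6 stuck-at-1: U0=0, U1=1, U2=1, U3=0, U4=0, U5=0, U6=1 [stuck-at-1], U7=0, U8=0 → 0 — matches
  U5 stuck-at-1: U0=0, U1=1, U2=1, U3=0, U4=0, U5=1 [stuck-at-1], U6=0, U7=1, U8=1 → 1 — eliminated
Only U6 stuck-at-1 reproduces the observed 0.

U6 stuck-at-1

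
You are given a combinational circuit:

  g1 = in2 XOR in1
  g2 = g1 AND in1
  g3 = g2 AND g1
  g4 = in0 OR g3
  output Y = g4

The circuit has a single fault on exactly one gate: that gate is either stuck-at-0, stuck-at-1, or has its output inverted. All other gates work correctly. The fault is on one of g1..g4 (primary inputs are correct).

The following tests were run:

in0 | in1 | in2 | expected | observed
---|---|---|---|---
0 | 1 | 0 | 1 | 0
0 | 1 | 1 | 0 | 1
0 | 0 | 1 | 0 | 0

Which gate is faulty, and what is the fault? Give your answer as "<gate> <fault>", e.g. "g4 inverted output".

g1 inverted output

Fault-free values for test 1 (in0=0, in1=1, in2=0): g1=1, g2=1, g3=1, g4=1, giving Y=1. Observed 0.
Test 1: faults giving observed 0 are {g1 stuck-at-0, g1 inverted output, g2 stuck-at-0, g2 inverted output, g3 stuck-at-0, g3 inverted output, g4 stuck-at-0, g4 inverted output}.
Test 2 (in0=0, in1=1, in2=1): fault-free g1=0, g2=0, g3=0, g4=0 → 0; observed 1. Eliminates g1 stuck-at-0, g2 stuck-at-0, g2 inverted output, g3 stuck-at-0, g4 stuck-at-0.
Test 3 (in0=0, in1=0, in2=1): fault-free g1=1, g2=0, g3=0, g4=0 → 0; observed 0. Eliminates g3 inverted output, g4 inverted output.
Only g1 inverted output is consistent with every test.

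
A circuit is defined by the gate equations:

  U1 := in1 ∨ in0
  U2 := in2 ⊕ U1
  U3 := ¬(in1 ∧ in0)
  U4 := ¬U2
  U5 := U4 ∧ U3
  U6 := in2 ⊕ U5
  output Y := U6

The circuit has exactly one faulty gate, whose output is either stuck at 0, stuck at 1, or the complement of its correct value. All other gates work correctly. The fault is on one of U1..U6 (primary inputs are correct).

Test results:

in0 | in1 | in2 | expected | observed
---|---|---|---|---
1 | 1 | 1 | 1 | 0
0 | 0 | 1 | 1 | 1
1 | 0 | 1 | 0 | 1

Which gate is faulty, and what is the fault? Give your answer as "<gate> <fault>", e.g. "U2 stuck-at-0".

U3 inverted output

Fault-free values for test 1 (in0=1, in1=1, in2=1): U1=1, U2=0, U3=0, U4=1, U5=0, U6=1, giving Y=1. Observed 0.
Test 1: faults giving observed 0 are {U3 stuck-at-1, U3 inverted output, U5 stuck-at-1, U5 inverted output, U6 stuck-at-0, U6 inverted output}.
Test 2 (in0=0, in1=0, in2=1): fault-free U1=0, U2=1, U3=1, U4=0, U5=0, U6=1 → 1; observed 1. Eliminates U5 stuck-at-1, U5 inverted output, U6 stuck-at-0, U6 inverted output.
Test 3 (in0=1, in1=0, in2=1): fault-free U1=1, U2=0, U3=1, U4=1, U5=1, U6=0 → 0; observed 1. Eliminates U3 stuck-at-1.
Only U3 inverted output is consistent with every test.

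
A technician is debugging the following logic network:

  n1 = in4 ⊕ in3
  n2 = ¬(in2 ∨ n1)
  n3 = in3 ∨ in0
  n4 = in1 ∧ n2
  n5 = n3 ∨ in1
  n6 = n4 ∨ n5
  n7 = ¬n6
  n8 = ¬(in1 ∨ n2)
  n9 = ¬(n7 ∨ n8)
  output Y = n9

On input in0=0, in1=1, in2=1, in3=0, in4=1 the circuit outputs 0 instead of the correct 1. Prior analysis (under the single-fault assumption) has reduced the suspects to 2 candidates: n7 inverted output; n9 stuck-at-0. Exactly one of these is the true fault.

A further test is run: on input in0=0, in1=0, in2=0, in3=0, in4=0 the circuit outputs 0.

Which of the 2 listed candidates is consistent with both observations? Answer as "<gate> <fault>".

n9 stuck-at-0

Evaluate each candidate on input in0=0, in1=0, in2=0, in3=0, in4=0:
  n7 inverted output: n1=0, n2=1, n3=0, n4=0, n5=0, n6=0, n7=0 [inverted output], n8=0, n9=1 → 1 — eliminated
  n9 stuck-at-0: n1=0, n2=1, n3=0, n4=0, n5=0, n6=0, n7=1, n8=0, n9=0 [stuck-at-0] → 0 — matches
Only n9 stuck-at-0 reproduces the observed 0.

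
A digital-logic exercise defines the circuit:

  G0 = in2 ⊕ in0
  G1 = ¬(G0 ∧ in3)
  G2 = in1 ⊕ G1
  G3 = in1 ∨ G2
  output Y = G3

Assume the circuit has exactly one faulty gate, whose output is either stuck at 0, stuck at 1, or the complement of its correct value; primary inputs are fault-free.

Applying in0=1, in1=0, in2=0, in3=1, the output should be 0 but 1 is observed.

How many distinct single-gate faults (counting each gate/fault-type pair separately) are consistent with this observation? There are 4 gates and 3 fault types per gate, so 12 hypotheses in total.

8

Fault-free: G0=1, G1=0, G2=0, G3=0 → 0. Observed 1.
  G0 stuck-at-0: output 1 ✓
  G0 stuck-at-1: output 0 ✗
  G0 inverted output: output 1 ✓
  G1 stuck-at-0: output 0 ✗
  G1 stuck-at-1: output 1 ✓
  G1 inverted output: output 1 ✓
  G2 stuck-at-0: output 0 ✗
  G2 stuck-at-1: output 1 ✓
  G2 inverted output: output 1 ✓
  G3 stuck-at-0: output 0 ✗
  G3 stuck-at-1: output 1 ✓
  G3 inverted output: output 1 ✓
Consistent faults: {G0 stuck-at-0, G0 inverted output, G1 stuck-at-1, G1 inverted output, G2 stuck-at-1, G2 inverted output, G3 stuck-at-1, G3 inverted output} — 8 in all.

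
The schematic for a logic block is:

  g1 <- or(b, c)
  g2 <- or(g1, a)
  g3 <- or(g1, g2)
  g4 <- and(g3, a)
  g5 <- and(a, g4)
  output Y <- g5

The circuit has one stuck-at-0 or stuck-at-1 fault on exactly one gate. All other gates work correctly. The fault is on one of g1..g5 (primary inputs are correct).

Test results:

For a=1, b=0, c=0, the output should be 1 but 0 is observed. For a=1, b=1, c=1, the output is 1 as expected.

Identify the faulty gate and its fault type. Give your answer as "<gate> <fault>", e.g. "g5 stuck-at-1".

g2 stuck-at-0

Fault-free values for test 1 (a=1, b=0, c=0): g1=0, g2=1, g3=1, g4=1, g5=1, giving Y=1. Observed 0.
Test 1: faults giving observed 0 are {g2 stuck-at-0, g3 stuck-at-0, g4 stuck-at-0, g5 stuck-at-0}.
Test 2 (a=1, b=1, c=1): fault-free g1=1, g2=1, g3=1, g4=1, g5=1 → 1; observed 1. Eliminates g3 stuck-at-0, g4 stuck-at-0, g5 stuck-at-0.
Only g2 stuck-at-0 is consistent with every test.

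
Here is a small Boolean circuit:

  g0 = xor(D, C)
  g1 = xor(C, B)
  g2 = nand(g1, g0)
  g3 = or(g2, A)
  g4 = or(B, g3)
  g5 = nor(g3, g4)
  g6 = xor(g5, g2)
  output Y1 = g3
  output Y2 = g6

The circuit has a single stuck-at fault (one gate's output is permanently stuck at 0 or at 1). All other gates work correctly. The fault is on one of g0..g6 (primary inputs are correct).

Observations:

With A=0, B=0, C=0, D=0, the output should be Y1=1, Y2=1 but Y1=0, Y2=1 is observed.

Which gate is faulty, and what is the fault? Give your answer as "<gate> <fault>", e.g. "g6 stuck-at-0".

g2 stuck-at-0

Fault-free values for test 1 (A=0, B=0, C=0, D=0): g0=0, g1=0, g2=1, g3=1, g4=1, g5=0, g6=1, giving Y1=1, Y2=1. Observed Y1=0, Y2=1.
Test 1: faults giving observed Y1=0, Y2=1 are {g2 stuck-at-0}.
Only g2 stuck-at-0 is consistent with every test.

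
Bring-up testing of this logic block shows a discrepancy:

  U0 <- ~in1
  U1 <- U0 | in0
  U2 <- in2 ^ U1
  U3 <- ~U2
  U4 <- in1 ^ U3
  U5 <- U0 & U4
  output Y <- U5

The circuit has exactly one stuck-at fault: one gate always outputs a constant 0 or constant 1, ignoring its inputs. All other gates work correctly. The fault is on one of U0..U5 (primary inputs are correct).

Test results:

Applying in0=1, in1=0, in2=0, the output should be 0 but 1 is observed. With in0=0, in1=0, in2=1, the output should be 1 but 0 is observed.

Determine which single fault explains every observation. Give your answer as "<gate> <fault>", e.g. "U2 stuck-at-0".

U1 stuck-at-0

Fault-free values for test 1 (in0=1, in1=0, in2=0): U0=1, U1=1, U2=1, U3=0, U4=0, U5=0, giving Y=0. Observed 1.
Test 1: faults giving observed 1 are {U1 stuck-at-0, U2 stuck-at-0, U3 stuck-at-1, U4 stuck-at-1, U5 stuck-at-1}.
Test 2 (in0=0, in1=0, in2=1): fault-free U0=1, U1=1, U2=0, U3=1, U4=1, U5=1 → 1; observed 0. Eliminates U2 stuck-at-0, U3 stuck-at-1, U4 stuck-at-1, U5 stuck-at-1.
Only U1 stuck-at-0 is consistent with every test.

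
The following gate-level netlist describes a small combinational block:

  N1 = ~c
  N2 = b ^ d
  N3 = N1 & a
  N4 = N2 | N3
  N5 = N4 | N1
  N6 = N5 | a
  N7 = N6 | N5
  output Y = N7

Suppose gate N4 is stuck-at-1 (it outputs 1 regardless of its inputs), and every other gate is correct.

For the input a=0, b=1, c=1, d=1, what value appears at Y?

1

Propagate with N4 forced: N1=0, N2=0, N3=0, N4=1 [stuck-at-1], N5=1, N6=1, N7=1.
So Y = 1. (Without the fault it would be 0.)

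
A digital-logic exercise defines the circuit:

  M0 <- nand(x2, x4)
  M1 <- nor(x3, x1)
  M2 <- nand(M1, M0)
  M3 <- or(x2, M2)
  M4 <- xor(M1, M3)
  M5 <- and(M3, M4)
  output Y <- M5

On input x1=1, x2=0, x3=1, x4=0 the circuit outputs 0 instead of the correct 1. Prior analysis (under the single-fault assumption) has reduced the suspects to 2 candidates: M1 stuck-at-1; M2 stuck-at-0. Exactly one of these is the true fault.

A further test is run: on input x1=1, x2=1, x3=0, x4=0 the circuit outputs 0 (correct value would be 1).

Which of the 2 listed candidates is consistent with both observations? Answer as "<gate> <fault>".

M1 stuck-at-1

Evaluate each candidate on input x1=1, x2=1, x3=0, x4=0:
  M1 stuck-at-1: M0=1, M1=1 [stuck-at-1], M2=0, M3=1, M4=0, M5=0 → 0 — matches
  M2 stuck-at-0: M0=1, M1=0, M2=0 [stuck-at-0], M3=1, M4=1, M5=1 → 1 — eliminated
Only M1 stuck-at-1 reproduces the observed 0.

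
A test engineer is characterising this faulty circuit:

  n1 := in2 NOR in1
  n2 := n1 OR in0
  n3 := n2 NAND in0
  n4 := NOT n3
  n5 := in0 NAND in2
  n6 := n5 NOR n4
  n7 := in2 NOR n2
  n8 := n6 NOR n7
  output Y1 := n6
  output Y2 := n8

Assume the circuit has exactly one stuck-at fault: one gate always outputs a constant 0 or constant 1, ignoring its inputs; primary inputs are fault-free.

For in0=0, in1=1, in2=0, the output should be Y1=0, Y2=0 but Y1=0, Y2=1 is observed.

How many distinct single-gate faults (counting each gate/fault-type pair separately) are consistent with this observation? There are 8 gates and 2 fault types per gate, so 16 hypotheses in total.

Fault-free: n1=0, n2=0, n3=1, n4=0, n5=1, n6=0, n7=1, n8=0 → Y1=0, Y2=0. Observed Y1=0, Y2=1.
  n1: stuck-at-1 ✓; others ✗
  n2: stuck-at-1 ✓; others ✗
  n3: none of the 2 fault types match ✗
  n4: none of the 2 fault types match ✗
  n5: none of the 2 fault types match ✗
  n6: none of the 2 fault types match ✗
  n7: stuck-at-0 ✓; others ✗
  n8: stuck-at-1 ✓; others ✗
Consistent faults: {n1 stuck-at-1, n2 stuck-at-1, n7 stuck-at-0, n8 stuck-at-1} — 4 in all.

4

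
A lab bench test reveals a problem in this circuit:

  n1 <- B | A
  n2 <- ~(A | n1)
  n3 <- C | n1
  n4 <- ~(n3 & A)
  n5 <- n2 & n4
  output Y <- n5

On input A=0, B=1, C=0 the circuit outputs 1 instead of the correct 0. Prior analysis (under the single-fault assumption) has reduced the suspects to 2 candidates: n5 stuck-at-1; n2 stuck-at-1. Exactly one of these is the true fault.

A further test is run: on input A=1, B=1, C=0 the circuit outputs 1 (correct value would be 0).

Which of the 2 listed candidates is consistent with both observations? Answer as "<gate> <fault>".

Evaluate each candidate on input A=1, B=1, C=0:
  n5 stuck-at-1: n1=1, n2=0, n3=1, n4=0, n5=1 [stuck-at-1] → 1 — matches
  n2 stuck-at-1: n1=1, n2=1 [stuck-at-1], n3=1, n4=0, n5=0 → 0 — eliminated
Only n5 stuck-at-1 reproduces the observed 1.

n5 stuck-at-1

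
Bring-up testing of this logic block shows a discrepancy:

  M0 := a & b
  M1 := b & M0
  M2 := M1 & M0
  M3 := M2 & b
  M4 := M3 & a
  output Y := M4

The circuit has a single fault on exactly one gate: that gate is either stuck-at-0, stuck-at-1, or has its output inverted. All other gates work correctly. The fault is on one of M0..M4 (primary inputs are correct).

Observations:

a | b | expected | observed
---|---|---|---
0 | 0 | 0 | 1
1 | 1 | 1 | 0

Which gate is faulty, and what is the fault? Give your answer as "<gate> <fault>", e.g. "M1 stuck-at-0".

Fault-free values for test 1 (a=0, b=0): M0=0, M1=0, M2=0, M3=0, M4=0, giving Y=0. Observed 1.
Test 1: faults giving observed 1 are {M4 stuck-at-1, M4 inverted output}.
Test 2 (a=1, b=1): fault-free M0=1, M1=1, M2=1, M3=1, M4=1 → 1; observed 0. Eliminates M4 stuck-at-1.
Only M4 inverted output is consistent with every test.

M4 inverted output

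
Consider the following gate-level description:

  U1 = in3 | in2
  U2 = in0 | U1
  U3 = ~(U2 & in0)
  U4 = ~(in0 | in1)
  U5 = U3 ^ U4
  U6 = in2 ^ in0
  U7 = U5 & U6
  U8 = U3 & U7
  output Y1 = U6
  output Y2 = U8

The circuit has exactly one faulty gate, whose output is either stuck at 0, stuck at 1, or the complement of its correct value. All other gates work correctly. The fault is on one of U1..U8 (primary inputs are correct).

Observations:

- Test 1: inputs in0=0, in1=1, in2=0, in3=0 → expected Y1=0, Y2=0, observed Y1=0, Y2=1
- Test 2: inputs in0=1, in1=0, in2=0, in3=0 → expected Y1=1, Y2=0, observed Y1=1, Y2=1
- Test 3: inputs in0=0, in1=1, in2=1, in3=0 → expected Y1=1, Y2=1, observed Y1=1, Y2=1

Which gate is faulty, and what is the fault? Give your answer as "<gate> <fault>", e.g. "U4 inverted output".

Fault-free values for test 1 (in0=0, in1=1, in2=0, in3=0): U1=0, U2=0, U3=1, U4=0, U5=1, U6=0, U7=0, U8=0, giving Y1=0, Y2=0. Observed Y1=0, Y2=1.
Test 1: faults giving observed Y1=0, Y2=1 are {U7 stuck-at-1, U7 inverted output, U8 stuck-at-1, U8 inverted output}.
Test 2 (in0=1, in1=0, in2=0, in3=0): fault-free U1=0, U2=1, U3=0, U4=0, U5=0, U6=1, U7=0, U8=0 → Y1=1, Y2=0; observed Y1=1, Y2=1. Eliminates U7 stuck-at-1, U7 inverted output.
Test 3 (in0=0, in1=1, in2=1, in3=0): fault-free U1=1, U2=1, U3=1, U4=0, U5=1, U6=1, U7=1, U8=1 → Y1=1, Y2=1; observed Y1=1, Y2=1. Eliminates U8 inverted output.
Only U8 stuck-at-1 is consistent with every test.

U8 stuck-at-1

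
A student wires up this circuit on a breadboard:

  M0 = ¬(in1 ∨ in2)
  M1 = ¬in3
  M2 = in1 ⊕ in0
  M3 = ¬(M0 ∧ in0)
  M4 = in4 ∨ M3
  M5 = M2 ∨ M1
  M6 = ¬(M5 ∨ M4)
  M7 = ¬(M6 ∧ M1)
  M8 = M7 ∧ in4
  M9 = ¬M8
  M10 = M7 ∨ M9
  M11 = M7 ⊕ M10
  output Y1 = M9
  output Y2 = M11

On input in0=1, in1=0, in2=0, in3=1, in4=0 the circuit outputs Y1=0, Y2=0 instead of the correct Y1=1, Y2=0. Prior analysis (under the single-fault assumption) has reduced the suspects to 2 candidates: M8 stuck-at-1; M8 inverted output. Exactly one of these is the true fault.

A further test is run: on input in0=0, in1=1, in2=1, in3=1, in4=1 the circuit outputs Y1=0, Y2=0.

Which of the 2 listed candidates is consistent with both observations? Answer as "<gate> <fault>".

M8 stuck-at-1

Evaluate each candidate on input in0=0, in1=1, in2=1, in3=1, in4=1:
  M8 stuck-at-1: M0=0, M1=0, M2=1, M3=1, M4=1, M5=1, M6=0, M7=1, M8=1 [stuck-at-1], M9=0, M10=1, M11=0 → Y1=0, Y2=0 — matches
  M8 inverted output: M0=0, M1=0, M2=1, M3=1, M4=1, M5=1, M6=0, M7=1, M8=0 [inverted output], M9=1, M10=1, M11=0 → Y1=1, Y2=0 — eliminated
Only M8 stuck-at-1 reproduces the observed Y1=0, Y2=0.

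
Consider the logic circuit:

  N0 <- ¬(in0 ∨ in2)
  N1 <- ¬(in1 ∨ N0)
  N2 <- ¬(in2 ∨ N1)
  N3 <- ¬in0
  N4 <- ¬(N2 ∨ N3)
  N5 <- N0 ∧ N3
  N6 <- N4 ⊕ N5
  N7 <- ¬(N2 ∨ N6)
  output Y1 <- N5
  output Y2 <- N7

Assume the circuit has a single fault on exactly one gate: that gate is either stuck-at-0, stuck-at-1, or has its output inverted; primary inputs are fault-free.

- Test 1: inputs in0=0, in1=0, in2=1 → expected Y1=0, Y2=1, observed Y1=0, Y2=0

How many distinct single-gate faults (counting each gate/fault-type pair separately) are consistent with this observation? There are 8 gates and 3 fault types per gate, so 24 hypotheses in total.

Fault-free: N0=0, N1=1, N2=0, N3=1, N4=0, N5=0, N6=0, N7=1 → Y1=0, Y2=1. Observed Y1=0, Y2=0.
  N0: none of the 3 fault types match ✗
  N1: none of the 3 fault types match ✗
  N2: stuck-at-1, inverted output ✓; others ✗
  N3: stuck-at-0, inverted output ✓; others ✗
  N4: stuck-at-1, inverted output ✓; others ✗
  N5: none of the 3 fault types match ✗
  N6: stuck-at-1, inverted output ✓; others ✗
  N7: stuck-at-0, inverted output ✓; others ✗
Consistent faults: {N2 stuck-at-1, N2 inverted output, N3 stuck-at-0, N3 inverted output, N4 stuck-at-1, N4 inverted output, N6 stuck-at-1, N6 inverted output, N7 stuck-at-0, N7 inverted output} — 10 in all.

10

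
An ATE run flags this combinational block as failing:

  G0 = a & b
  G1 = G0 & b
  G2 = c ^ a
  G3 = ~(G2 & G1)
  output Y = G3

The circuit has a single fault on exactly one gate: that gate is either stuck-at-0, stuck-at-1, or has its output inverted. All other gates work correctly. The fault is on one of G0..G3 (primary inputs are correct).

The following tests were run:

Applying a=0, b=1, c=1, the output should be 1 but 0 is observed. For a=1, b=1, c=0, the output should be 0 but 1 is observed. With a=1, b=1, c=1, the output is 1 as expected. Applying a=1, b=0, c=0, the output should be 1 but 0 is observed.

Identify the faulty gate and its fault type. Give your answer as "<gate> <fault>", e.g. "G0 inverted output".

G1 inverted output

Fault-free values for test 1 (a=0, b=1, c=1): G0=0, G1=0, G2=1, G3=1, giving Y=1. Observed 0.
Test 1: faults giving observed 0 are {G0 stuck-at-1, G0 inverted output, G1 stuck-at-1, G1 inverted output, G3 stuck-at-0, G3 inverted output}.
Test 2 (a=1, b=1, c=0): fault-free G0=1, G1=1, G2=1, G3=0 → 0; observed 1. Eliminates G0 stuck-at-1, G1 stuck-at-1, G3 stuck-at-0.
Test 3 (a=1, b=1, c=1): fault-free G0=1, G1=1, G2=0, G3=1 → 1; observed 1. Eliminates G3 inverted output.
Test 4 (a=1, b=0, c=0): fault-free G0=0, G1=0, G2=1, G3=1 → 1; observed 0. Eliminates G0 inverted output.
Only G1 inverted output is consistent with every test.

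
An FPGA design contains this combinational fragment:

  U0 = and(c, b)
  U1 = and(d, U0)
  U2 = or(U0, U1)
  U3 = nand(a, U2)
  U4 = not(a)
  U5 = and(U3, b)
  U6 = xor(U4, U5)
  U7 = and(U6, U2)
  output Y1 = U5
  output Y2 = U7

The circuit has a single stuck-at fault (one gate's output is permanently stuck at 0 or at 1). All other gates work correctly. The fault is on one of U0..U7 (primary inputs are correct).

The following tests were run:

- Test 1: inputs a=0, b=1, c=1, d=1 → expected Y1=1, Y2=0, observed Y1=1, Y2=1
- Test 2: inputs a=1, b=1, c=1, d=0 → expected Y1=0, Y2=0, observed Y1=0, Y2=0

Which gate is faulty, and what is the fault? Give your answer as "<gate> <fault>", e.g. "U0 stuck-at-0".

Fault-free values for test 1 (a=0, b=1, c=1, d=1): U0=1, U1=1, U2=1, U3=1, U4=1, U5=1, U6=0, U7=0, giving Y1=1, Y2=0. Observed Y1=1, Y2=1.
Test 1: faults giving observed Y1=1, Y2=1 are {U4 stuck-at-0, U6 stuck-at-1, U7 stuck-at-1}.
Test 2 (a=1, b=1, c=1, d=0): fault-free U0=1, U1=0, U2=1, U3=0, U4=0, U5=0, U6=0, U7=0 → Y1=0, Y2=0; observed Y1=0, Y2=0. Eliminates U6 stuck-at-1, U7 stuck-at-1.
Only U4 stuck-at-0 is consistent with every test.

U4 stuck-at-0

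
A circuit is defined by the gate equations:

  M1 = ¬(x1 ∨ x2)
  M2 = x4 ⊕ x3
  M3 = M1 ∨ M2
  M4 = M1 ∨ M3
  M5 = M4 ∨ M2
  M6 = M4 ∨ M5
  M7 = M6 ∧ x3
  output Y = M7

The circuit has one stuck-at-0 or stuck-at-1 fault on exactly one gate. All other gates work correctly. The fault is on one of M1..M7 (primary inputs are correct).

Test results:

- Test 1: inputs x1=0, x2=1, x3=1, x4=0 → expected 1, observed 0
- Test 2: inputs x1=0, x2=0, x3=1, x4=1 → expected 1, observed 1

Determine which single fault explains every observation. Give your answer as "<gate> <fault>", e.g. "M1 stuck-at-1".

M2 stuck-at-0

Fault-free values for test 1 (x1=0, x2=1, x3=1, x4=0): M1=0, M2=1, M3=1, M4=1, M5=1, M6=1, M7=1, giving Y=1. Observed 0.
Test 1: faults giving observed 0 are {M2 stuck-at-0, M6 stuck-at-0, M7 stuck-at-0}.
Test 2 (x1=0, x2=0, x3=1, x4=1): fault-free M1=1, M2=0, M3=1, M4=1, M5=1, M6=1, M7=1 → 1; observed 1. Eliminates M6 stuck-at-0, M7 stuck-at-0.
Only M2 stuck-at-0 is consistent with every test.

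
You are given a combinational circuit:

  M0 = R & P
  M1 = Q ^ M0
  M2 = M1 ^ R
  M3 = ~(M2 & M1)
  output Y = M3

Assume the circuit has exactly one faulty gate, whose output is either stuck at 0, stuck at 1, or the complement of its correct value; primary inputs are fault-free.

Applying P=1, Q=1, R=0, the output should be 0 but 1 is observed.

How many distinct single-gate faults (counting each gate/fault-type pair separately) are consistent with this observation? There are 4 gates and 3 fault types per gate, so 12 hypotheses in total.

8

Fault-free: M0=0, M1=1, M2=1, M3=0 → 0. Observed 1.
  M0 stuck-at-0: output 0 ✗
  M0 stuck-at-1: output 1 ✓
  M0 inverted output: output 1 ✓
  M1 stuck-at-0: output 1 ✓
  M1 stuck-at-1: output 0 ✗
  M1 inverted output: output 1 ✓
  M2 stuck-at-0: output 1 ✓
  M2 stuck-at-1: output 0 ✗
  M2 inverted output: output 1 ✓
  M3 stuck-at-0: output 0 ✗
  M3 stuck-at-1: output 1 ✓
  M3 inverted output: output 1 ✓
Consistent faults: {M0 stuck-at-1, M0 inverted output, M1 stuck-at-0, M1 inverted output, M2 stuck-at-0, M2 inverted output, M3 stuck-at-1, M3 inverted output} — 8 in all.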